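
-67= -67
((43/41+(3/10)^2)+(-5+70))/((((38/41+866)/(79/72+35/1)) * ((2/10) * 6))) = 704768231/307100160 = 2.29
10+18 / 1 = 28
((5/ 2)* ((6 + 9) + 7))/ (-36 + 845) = 55/ 809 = 0.07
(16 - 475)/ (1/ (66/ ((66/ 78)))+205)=-35802/ 15991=-2.24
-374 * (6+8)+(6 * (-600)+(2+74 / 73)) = -8832.99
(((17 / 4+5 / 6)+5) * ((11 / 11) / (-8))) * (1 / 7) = -121 / 672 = -0.18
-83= -83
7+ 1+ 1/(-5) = 39/5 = 7.80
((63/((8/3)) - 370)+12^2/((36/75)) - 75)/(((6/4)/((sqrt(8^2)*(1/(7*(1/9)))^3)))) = -1375.82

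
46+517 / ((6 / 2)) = 655 / 3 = 218.33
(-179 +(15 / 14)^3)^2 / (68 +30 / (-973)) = 33075024368539 / 71136904832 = 464.95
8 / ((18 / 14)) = 56 / 9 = 6.22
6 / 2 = 3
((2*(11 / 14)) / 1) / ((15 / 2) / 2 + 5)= 44 / 245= 0.18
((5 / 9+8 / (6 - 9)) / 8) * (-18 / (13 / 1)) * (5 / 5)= 19 / 52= 0.37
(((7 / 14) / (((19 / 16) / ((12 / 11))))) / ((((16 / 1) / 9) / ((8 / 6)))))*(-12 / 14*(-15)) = 4.43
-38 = -38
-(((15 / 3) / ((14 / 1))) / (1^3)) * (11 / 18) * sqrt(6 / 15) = -11 * sqrt(10) / 252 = -0.14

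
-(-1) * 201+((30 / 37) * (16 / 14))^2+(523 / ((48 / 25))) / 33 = 22325839579 / 106256304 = 210.11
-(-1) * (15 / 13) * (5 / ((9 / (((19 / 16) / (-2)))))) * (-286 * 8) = 5225 / 6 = 870.83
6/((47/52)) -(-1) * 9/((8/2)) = 1671/188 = 8.89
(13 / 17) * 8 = 6.12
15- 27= -12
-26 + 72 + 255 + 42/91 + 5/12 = 47093/156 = 301.88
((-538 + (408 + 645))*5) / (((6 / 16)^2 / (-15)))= -824000 / 3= -274666.67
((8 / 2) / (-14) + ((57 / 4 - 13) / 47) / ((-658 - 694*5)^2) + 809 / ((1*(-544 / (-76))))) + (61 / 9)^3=13095832685007427 / 30879425138688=424.10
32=32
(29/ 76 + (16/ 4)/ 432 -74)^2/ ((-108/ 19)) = -5703723529/ 5983632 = -953.22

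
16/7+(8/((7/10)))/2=8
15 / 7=2.14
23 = 23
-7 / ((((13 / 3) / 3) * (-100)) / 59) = 2.86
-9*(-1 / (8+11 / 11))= 1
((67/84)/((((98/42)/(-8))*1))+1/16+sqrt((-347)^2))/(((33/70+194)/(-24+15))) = -12147885/762328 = -15.94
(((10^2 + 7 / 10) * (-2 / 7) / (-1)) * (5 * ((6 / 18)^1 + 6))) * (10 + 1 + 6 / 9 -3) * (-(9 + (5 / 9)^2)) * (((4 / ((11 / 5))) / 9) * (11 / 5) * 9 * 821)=-1231773662288 / 5103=-241382257.94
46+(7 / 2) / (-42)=45.92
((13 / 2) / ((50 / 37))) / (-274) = -481 / 27400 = -0.02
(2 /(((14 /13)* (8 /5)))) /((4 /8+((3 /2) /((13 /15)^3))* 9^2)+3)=142805 /23394112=0.01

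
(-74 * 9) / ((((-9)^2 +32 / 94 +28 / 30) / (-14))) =6573420 / 58003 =113.33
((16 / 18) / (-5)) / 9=-8 / 405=-0.02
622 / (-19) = -622 / 19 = -32.74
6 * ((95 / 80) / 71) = 57 / 568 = 0.10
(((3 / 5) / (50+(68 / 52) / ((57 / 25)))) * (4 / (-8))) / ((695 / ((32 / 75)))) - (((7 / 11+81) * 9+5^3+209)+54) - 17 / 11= -1124.27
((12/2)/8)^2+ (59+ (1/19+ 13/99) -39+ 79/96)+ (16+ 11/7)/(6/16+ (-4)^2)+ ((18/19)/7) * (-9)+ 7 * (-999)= -384803534069/55196064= -6971.58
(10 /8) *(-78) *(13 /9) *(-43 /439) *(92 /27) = 1671410 /35559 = 47.00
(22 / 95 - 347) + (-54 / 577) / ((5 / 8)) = -19016319 / 54815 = -346.92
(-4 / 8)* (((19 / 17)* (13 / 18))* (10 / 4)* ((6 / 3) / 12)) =-1235 / 7344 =-0.17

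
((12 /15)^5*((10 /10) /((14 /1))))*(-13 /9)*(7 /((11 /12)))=-26624 /103125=-0.26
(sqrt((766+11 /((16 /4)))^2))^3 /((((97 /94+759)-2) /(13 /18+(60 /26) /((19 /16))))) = 359894908471875 /225279808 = 1597546.23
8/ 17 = 0.47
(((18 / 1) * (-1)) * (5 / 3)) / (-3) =10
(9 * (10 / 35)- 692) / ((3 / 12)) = -19304 / 7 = -2757.71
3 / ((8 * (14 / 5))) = 15 / 112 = 0.13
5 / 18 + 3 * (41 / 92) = 1337 / 828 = 1.61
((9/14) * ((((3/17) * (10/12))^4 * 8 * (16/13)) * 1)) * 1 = 22500/7600411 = 0.00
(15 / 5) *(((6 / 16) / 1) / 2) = 9 / 16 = 0.56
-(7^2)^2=-2401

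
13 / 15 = 0.87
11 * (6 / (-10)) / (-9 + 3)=11 / 10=1.10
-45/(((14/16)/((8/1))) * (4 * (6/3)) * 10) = -5.14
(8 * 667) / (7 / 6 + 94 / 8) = 64032 / 155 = 413.11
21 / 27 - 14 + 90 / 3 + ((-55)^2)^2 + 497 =82360249 / 9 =9151138.78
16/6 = 8/3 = 2.67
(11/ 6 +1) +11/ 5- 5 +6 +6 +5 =511/ 30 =17.03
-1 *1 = -1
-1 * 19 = -19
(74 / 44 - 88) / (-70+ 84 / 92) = 43677 / 34958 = 1.25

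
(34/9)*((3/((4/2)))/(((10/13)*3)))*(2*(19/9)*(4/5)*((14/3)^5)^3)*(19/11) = 49645512926791268171776/319621903425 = 155325753319.16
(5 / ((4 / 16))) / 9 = 20 / 9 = 2.22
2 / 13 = 0.15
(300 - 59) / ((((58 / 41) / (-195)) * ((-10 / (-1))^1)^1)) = -385359 / 116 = -3322.06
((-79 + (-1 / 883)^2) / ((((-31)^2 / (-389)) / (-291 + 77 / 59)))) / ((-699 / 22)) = 3003256342818160 / 10300367680363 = 291.57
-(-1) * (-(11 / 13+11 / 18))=-341 / 234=-1.46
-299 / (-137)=299 / 137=2.18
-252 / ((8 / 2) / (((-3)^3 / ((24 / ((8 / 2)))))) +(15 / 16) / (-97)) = 502848 / 1793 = 280.45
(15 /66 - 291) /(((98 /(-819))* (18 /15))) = 1247415 /616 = 2025.02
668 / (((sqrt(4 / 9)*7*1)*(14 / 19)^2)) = 180861 / 686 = 263.65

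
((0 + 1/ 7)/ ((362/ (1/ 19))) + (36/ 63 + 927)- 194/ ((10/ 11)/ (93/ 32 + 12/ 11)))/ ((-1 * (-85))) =0.88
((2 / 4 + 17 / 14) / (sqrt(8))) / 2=3*sqrt(2) / 14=0.30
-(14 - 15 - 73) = 74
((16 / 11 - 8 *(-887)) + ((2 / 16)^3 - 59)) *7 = 277484109 / 5632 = 49269.20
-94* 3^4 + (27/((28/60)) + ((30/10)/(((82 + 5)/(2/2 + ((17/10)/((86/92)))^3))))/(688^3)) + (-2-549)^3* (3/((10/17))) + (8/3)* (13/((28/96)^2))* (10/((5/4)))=-853153466.16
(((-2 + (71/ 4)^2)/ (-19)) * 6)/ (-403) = 15027/ 61256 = 0.25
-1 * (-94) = 94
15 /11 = 1.36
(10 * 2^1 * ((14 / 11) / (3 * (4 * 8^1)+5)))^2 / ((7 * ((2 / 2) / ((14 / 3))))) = 156800 / 3702963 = 0.04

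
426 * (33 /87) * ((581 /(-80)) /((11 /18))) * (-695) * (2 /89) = 29991.28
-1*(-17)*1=17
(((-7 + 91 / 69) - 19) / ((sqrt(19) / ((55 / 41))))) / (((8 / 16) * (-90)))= 18733 * sqrt(19) / 483759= 0.17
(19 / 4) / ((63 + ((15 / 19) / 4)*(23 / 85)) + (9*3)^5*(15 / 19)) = 6137 / 14635966605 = 0.00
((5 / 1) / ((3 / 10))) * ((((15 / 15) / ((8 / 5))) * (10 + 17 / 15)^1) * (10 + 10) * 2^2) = 83500 / 9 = 9277.78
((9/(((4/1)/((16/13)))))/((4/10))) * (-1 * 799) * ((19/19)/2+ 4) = -323595/13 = -24891.92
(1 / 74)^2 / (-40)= -1 / 219040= -0.00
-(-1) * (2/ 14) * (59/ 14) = 59/ 98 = 0.60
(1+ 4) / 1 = 5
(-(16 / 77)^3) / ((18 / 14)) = -4096 / 586971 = -0.01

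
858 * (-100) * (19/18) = -271700/3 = -90566.67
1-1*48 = -47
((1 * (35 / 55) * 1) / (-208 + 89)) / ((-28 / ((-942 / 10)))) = -471 / 26180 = -0.02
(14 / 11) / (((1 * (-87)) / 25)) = -350 / 957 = -0.37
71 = 71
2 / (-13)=-2 / 13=-0.15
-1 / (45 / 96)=-2.13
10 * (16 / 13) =160 / 13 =12.31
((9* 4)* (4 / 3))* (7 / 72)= 14 / 3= 4.67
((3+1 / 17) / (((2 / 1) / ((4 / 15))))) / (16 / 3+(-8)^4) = 13 / 130730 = 0.00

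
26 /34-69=-1160 /17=-68.24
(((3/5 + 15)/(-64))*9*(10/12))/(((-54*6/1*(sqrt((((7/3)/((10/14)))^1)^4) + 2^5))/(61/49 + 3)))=4225/7527184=0.00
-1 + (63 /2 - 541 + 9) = -1003 /2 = -501.50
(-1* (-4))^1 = 4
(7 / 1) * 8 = 56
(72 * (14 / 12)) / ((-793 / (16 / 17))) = -0.10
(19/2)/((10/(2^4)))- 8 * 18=-644/5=-128.80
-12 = -12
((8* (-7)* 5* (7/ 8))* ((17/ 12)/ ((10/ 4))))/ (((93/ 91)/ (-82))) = 3107923/ 279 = 11139.51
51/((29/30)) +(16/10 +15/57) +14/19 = 8027/145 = 55.36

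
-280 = -280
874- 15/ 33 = 9609/ 11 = 873.55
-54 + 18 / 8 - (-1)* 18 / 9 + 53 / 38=-3675 / 76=-48.36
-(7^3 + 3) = -346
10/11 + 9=109/11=9.91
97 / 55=1.76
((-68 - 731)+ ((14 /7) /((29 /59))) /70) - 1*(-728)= -72006 /1015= -70.94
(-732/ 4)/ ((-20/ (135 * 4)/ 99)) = 489159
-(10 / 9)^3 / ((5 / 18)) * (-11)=4400 / 81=54.32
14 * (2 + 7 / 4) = 105 / 2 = 52.50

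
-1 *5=-5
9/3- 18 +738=723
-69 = -69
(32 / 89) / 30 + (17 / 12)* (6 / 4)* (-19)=-431077 / 10680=-40.36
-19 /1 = -19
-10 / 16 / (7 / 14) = -5 / 4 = -1.25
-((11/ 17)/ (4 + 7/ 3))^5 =-39135393/ 3515706497843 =-0.00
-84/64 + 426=424.69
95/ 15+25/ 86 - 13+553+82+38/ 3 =55151/ 86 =641.29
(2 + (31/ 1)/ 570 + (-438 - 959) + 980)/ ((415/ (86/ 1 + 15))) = -23888419/ 236550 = -100.99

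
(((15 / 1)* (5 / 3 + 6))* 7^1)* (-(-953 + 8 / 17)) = 13035365 / 17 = 766786.18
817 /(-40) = -20.42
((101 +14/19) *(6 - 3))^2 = 33628401/361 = 93153.47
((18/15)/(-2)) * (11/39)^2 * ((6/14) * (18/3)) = -726/5915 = -0.12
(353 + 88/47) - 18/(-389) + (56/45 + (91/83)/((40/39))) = 39030889027/109259208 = 357.23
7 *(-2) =-14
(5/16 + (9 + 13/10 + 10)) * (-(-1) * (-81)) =-1669.61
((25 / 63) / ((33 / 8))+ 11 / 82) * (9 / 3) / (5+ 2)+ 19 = 7597127 / 397782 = 19.10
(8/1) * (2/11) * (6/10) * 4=192/55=3.49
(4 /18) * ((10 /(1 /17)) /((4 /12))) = 340 /3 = 113.33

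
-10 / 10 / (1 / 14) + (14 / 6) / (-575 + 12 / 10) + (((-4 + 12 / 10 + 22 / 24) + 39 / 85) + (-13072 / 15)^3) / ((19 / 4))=-22935701202237764 / 164608875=-139334535.89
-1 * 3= -3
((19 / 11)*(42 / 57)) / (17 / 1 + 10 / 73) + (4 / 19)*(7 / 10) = 289744 / 1307295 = 0.22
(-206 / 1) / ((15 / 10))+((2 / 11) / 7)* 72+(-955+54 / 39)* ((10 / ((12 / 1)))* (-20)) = 47321654 / 3003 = 15758.13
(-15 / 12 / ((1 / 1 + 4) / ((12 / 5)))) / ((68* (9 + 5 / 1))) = -3 / 4760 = -0.00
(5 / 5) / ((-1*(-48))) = 0.02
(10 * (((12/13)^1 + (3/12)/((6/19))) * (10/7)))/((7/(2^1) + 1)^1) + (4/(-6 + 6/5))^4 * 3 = 270875/39312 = 6.89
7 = 7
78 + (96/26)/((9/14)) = 83.74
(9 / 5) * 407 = 3663 / 5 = 732.60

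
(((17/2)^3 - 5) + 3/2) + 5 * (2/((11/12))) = 54695/88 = 621.53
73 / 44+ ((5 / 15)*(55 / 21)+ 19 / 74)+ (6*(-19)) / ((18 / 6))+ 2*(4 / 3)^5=-74168657 / 2769228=-26.78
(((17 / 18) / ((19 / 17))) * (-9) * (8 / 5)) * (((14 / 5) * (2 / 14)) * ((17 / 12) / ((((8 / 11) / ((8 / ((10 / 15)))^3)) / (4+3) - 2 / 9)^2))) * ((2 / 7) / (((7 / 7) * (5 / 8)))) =-2070934677504 / 32425934375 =-63.87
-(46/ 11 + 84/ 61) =-3730/ 671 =-5.56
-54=-54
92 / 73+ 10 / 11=1742 / 803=2.17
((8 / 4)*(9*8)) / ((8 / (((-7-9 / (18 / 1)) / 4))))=-135 / 4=-33.75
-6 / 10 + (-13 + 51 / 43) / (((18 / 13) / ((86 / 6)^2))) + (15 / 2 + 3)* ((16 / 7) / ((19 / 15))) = -13347487 / 7695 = -1734.57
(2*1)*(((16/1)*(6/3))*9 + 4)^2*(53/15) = 602532.27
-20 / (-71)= 20 / 71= 0.28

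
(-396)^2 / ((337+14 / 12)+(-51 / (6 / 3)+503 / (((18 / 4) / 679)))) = 2.06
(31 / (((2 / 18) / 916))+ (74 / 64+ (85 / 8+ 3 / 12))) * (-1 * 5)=-1277880.16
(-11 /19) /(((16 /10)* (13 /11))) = -605 /1976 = -0.31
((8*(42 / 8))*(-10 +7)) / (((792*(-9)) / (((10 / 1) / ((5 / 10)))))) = 35 / 99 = 0.35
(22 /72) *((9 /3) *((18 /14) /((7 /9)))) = 297 /196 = 1.52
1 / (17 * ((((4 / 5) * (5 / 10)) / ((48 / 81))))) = 40 / 459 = 0.09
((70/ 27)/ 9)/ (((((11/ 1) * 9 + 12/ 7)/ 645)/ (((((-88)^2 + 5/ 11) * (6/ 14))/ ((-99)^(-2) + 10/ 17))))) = 47950332430/ 4607269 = 10407.54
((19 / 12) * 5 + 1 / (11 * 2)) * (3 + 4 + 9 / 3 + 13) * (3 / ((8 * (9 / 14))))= 169211 / 1584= 106.83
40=40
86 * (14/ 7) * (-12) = -2064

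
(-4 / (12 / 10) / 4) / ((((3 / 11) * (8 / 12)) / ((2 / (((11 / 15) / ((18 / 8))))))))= -225 / 8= -28.12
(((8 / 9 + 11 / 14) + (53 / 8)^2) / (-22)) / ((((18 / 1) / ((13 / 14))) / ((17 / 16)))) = -40601899 / 357654528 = -0.11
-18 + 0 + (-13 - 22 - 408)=-461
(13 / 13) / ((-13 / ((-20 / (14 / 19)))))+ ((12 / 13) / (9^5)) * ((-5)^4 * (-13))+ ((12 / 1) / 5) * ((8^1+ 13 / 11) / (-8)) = -156369659 / 197026830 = -0.79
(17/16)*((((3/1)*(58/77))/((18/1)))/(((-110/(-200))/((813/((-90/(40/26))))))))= -668015/198198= -3.37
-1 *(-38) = 38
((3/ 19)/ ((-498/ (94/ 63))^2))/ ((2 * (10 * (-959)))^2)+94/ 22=26946800242583607899/ 6306697929115306800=4.27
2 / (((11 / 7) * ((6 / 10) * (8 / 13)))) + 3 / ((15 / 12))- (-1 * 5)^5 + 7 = 2070979 / 660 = 3137.85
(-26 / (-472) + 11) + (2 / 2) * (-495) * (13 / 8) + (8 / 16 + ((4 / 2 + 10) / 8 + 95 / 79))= -29461897 / 37288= -790.12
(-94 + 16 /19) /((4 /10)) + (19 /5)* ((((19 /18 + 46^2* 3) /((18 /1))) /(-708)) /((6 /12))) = -43710257 /184680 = -236.68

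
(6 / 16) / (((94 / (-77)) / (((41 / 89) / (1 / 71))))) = -672441 / 66928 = -10.05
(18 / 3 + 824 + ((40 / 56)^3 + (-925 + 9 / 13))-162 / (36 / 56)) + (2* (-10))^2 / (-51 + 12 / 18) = -353.89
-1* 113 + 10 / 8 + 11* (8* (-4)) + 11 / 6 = -5543 / 12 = -461.92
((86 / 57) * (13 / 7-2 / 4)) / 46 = 43 / 966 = 0.04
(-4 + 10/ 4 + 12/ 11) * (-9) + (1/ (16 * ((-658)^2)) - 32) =-2157892565/ 76201664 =-28.32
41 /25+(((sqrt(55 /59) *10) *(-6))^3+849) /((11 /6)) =127801 /275 - 6480000 *sqrt(3245) /3481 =-105577.37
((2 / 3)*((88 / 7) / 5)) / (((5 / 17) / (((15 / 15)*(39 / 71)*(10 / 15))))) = 77792 / 37275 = 2.09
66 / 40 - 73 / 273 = 7549 / 5460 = 1.38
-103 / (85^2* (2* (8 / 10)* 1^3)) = -103 / 11560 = -0.01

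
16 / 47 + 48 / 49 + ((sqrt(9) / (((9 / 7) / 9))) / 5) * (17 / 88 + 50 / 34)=8.31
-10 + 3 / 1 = -7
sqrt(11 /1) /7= sqrt(11) /7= 0.47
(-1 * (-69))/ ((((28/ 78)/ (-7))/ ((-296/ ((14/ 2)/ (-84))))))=-4779216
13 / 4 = 3.25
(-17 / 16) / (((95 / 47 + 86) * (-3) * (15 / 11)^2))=96679 / 44679600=0.00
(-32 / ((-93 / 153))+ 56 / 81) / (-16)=-16741 / 5022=-3.33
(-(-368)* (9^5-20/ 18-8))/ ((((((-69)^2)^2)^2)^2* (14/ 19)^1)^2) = 767282396/ 1336231350930908273389298953055164662576678841498370488119087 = 0.00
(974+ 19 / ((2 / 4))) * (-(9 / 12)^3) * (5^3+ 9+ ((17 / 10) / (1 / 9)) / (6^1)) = -18655461 / 320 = -58298.32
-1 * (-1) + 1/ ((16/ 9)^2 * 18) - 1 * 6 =-2551/ 512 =-4.98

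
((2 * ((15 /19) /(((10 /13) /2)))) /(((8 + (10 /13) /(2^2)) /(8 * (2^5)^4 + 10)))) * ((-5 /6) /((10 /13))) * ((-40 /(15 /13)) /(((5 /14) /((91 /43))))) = 813957984056672 /870105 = 935470988.05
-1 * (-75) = 75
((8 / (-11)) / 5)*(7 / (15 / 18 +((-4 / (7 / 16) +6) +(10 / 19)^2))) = 0.50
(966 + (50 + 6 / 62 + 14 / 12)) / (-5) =-189211 / 930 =-203.45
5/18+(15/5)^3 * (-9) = -4369/18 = -242.72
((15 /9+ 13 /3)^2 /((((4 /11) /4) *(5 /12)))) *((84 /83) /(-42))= -9504 /415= -22.90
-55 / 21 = -2.62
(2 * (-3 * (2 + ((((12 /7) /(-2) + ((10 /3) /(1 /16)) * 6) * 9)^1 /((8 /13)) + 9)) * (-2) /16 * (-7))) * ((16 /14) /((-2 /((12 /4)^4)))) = 31832271 /28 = 1136866.82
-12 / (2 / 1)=-6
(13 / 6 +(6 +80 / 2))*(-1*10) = -1445 / 3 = -481.67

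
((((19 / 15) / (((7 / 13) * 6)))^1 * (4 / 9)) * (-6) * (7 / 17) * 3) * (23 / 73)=-22724 / 55845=-0.41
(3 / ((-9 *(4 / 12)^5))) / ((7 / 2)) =-162 / 7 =-23.14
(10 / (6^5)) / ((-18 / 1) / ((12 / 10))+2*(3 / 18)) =-5 / 57024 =-0.00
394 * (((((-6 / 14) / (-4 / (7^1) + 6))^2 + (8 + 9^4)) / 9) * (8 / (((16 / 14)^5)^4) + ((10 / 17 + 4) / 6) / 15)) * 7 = 1217182.82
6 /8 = 3 /4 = 0.75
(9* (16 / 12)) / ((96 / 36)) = 9 / 2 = 4.50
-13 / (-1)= 13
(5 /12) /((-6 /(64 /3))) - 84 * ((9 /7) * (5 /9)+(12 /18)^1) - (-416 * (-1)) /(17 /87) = -1031108 /459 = -2246.42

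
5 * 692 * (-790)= -2733400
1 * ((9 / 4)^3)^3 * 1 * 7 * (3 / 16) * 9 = 73222472421 / 4194304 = 17457.60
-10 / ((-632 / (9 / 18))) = 5 / 632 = 0.01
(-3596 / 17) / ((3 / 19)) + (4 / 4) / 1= -68273 / 51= -1338.69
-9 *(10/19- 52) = 8802/19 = 463.26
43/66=0.65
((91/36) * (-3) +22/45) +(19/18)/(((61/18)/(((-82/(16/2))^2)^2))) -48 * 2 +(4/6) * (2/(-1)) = 2342642167/702720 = 3333.68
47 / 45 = 1.04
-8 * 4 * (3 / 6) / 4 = -4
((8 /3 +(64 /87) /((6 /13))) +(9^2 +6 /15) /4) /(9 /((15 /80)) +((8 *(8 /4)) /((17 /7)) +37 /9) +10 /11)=24023329 /58186180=0.41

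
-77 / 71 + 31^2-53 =64391 / 71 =906.92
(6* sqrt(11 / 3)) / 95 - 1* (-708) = 2* sqrt(33) / 95 + 708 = 708.12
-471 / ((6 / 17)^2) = -3781.08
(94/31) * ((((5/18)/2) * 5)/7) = 1175/3906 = 0.30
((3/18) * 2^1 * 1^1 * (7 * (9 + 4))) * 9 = 273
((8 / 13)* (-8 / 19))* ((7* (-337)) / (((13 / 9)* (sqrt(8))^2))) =169848 / 3211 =52.90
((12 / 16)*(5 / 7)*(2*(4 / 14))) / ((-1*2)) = -15 / 98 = -0.15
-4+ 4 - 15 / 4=-3.75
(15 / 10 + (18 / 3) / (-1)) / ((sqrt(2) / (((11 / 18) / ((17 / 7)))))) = -77*sqrt(2) / 136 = -0.80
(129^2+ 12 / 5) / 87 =27739 / 145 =191.30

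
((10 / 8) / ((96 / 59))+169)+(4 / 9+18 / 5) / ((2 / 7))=1059401 / 5760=183.92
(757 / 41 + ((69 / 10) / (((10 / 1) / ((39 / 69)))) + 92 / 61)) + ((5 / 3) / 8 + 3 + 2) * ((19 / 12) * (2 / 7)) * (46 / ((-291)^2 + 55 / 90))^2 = 20.36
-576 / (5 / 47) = -5414.40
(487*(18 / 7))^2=76842756 / 49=1568219.51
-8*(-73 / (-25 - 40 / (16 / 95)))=-1168 / 525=-2.22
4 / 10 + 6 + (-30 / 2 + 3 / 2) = -71 / 10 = -7.10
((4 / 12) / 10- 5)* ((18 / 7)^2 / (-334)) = 0.10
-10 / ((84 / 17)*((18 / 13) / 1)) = -1105 / 756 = -1.46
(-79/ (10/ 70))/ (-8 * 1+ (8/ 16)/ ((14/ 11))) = 15484/ 213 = 72.69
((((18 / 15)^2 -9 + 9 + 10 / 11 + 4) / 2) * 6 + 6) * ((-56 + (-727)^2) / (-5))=-2647361.47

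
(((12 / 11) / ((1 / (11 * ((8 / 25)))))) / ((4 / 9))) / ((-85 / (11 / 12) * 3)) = -66 / 2125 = -0.03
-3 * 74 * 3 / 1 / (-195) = 222 / 65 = 3.42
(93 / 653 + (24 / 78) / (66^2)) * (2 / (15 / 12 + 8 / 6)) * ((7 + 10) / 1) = 179146544 / 95526717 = 1.88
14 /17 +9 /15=121 /85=1.42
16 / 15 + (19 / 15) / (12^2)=2323 / 2160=1.08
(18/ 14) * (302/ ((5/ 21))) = 8154/ 5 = 1630.80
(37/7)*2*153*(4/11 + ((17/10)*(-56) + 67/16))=-451583631/3080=-146618.06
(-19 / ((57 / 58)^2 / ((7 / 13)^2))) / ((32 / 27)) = -123627 / 25688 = -4.81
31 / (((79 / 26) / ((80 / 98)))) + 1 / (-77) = 354087 / 42581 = 8.32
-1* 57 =-57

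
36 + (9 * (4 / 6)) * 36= 252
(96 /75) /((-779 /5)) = -32 /3895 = -0.01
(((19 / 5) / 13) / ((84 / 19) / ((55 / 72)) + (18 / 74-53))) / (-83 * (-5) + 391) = -0.00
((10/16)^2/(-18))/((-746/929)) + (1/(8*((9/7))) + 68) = 68.12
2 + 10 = 12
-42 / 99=-14 / 33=-0.42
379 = 379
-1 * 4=-4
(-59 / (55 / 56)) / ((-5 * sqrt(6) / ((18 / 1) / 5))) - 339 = -339 + 9912 * sqrt(6) / 1375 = -321.34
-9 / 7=-1.29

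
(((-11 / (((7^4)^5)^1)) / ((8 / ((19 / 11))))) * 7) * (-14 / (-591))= -19 / 3849569745460301436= -0.00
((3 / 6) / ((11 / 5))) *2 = 5 / 11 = 0.45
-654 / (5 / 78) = -51012 / 5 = -10202.40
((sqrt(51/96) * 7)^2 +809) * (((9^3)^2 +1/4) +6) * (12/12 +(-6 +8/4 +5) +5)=397622455083/128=3106425430.34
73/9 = 8.11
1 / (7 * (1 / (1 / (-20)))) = -0.01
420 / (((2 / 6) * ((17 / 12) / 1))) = 889.41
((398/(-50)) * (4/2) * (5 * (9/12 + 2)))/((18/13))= -28457/180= -158.09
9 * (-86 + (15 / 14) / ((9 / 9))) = -10701 / 14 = -764.36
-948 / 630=-158 / 105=-1.50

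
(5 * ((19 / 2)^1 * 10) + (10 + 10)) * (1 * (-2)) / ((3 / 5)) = -1650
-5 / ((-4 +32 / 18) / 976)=2196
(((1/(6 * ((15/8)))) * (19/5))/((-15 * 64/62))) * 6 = -589/4500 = -0.13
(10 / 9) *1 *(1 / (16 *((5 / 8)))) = 1 / 9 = 0.11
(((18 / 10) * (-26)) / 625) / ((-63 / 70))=52 / 625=0.08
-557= -557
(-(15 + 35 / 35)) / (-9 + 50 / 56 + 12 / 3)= 448 / 115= 3.90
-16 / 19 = -0.84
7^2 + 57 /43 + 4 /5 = 10992 /215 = 51.13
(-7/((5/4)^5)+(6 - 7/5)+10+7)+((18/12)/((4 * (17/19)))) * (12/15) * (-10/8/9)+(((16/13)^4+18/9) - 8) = 566412979441/36415275000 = 15.55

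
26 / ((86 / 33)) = 429 / 43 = 9.98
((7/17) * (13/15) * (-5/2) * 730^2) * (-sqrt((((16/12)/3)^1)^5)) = 775902400/12393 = 62608.12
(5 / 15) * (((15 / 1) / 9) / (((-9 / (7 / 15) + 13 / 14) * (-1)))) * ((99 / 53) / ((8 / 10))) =1925 / 27242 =0.07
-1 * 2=-2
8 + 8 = 16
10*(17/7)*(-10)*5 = -8500/7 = -1214.29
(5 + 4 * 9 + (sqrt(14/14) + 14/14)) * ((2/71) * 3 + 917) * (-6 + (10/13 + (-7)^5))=-611934383181/923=-662984163.79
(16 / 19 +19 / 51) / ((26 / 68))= 2354 / 741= 3.18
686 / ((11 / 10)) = 6860 / 11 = 623.64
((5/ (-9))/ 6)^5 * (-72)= 0.00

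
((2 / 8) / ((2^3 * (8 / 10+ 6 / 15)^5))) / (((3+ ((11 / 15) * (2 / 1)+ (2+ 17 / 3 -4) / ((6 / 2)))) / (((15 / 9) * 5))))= 390625 / 21233664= 0.02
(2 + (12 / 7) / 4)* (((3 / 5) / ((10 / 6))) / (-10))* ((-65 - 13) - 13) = 1989 / 250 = 7.96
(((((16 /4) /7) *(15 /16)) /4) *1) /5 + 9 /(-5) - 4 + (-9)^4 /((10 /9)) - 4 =3301271 /560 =5895.13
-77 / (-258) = 77 / 258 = 0.30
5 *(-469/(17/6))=-14070/17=-827.65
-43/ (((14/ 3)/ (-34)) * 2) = 2193/ 14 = 156.64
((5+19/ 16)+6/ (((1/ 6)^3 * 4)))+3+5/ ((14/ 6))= 37557/ 112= 335.33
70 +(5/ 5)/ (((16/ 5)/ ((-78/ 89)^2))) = 2225485/ 31684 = 70.24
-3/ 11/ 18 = -1/ 66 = -0.02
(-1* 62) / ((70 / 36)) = -1116 / 35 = -31.89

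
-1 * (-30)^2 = -900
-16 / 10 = -8 / 5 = -1.60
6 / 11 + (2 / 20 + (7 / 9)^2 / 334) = 481556 / 743985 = 0.65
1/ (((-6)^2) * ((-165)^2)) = 1/ 980100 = 0.00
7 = 7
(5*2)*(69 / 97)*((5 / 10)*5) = 1725 / 97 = 17.78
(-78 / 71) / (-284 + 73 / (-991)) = 25766 / 6662569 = 0.00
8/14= 4/7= 0.57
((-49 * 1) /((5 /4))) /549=-196 /2745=-0.07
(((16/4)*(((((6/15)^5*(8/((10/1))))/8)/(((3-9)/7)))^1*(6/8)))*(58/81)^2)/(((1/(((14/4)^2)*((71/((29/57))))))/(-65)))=1395524312/6834375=204.19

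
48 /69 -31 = -30.30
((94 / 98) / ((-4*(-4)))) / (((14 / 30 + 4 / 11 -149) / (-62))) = 240405 / 9583616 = 0.03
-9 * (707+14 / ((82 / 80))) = -265923 / 41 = -6485.93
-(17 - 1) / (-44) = 4 / 11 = 0.36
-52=-52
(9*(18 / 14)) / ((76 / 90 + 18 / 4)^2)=656100 / 1619527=0.41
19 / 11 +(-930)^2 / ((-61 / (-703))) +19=6688285608 / 671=9967638.76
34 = 34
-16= -16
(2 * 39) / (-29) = -78 / 29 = -2.69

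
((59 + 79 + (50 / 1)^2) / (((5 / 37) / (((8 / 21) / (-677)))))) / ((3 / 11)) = -8589328 / 213255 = -40.28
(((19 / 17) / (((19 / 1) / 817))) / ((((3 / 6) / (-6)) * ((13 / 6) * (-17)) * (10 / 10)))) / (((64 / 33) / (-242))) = -29360529 / 15028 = -1953.72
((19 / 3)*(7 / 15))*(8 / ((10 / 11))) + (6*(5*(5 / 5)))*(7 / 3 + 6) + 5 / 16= 994757 / 3600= 276.32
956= 956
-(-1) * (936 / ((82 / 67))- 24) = 30372 / 41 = 740.78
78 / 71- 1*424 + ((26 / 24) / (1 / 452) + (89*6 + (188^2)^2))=266079373531 / 213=1249198936.77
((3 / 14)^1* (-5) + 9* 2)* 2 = 237 / 7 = 33.86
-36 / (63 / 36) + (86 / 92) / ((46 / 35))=-294169 / 14812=-19.86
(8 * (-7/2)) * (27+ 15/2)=-966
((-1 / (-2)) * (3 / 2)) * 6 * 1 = 9 / 2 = 4.50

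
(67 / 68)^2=4489 / 4624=0.97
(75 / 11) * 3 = 225 / 11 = 20.45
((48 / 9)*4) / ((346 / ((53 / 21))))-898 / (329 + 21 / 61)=-40210913 / 15640065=-2.57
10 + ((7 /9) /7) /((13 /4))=1174 /117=10.03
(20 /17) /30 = 0.04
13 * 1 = 13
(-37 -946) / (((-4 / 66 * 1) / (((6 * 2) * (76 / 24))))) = 616341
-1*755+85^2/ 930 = -138985/ 186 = -747.23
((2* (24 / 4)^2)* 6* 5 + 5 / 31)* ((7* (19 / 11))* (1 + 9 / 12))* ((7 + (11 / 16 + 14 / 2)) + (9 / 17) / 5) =735664097 / 1088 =676161.85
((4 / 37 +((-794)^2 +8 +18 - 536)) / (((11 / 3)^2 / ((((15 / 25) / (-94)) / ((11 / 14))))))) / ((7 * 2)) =-314648091 / 11573045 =-27.19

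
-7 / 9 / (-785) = 7 / 7065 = 0.00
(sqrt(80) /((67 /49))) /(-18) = -0.36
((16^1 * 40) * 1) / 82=320 / 41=7.80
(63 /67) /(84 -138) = -0.02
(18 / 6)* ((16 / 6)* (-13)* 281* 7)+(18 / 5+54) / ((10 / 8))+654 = -5096698 / 25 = -203867.92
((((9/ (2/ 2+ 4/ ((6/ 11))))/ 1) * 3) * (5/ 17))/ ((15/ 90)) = 486/ 85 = 5.72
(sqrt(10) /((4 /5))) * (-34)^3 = -49130 * sqrt(10) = -155362.70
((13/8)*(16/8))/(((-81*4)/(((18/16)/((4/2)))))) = -13/2304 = -0.01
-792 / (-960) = 33 / 40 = 0.82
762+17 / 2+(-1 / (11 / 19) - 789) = -445 / 22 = -20.23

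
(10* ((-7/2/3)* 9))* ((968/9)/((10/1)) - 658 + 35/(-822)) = 55867343/822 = 67965.14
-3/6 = -1/2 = -0.50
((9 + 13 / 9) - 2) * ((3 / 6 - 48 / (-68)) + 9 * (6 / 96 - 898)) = -41758637 / 612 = -68233.07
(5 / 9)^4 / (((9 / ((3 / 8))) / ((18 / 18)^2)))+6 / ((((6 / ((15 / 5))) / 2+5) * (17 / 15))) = 2372585 / 2676888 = 0.89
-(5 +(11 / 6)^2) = -301 / 36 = -8.36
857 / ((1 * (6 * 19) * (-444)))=-857 / 50616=-0.02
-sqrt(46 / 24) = -sqrt(69) / 6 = -1.38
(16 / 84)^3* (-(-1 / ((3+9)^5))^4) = -1 / 554757051407126048538624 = -0.00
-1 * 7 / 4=-7 / 4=-1.75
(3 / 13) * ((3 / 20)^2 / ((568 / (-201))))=-5427 / 2953600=-0.00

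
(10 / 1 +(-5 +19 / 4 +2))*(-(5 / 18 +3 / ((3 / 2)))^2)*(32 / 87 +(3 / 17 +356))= -41662682303 / 1916784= -21735.72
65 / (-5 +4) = -65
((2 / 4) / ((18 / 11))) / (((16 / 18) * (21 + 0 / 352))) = 11 / 672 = 0.02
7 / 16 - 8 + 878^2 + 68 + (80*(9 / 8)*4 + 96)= 771400.44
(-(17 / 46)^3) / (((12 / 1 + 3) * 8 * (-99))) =4913 / 1156351680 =0.00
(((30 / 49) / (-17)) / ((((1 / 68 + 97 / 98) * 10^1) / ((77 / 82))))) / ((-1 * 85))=462 / 11664295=0.00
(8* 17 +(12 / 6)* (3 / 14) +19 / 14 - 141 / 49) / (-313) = -13221 / 30674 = -0.43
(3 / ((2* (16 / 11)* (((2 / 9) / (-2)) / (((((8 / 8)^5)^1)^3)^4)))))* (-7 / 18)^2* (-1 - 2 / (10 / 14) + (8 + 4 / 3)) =-44737 / 5760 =-7.77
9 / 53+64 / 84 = 1037 / 1113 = 0.93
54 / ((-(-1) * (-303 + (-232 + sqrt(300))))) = -0.10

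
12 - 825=-813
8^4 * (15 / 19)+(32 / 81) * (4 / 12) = 14930528 / 4617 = 3233.82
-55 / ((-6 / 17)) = 935 / 6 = 155.83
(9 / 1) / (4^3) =9 / 64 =0.14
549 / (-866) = -549 / 866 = -0.63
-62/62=-1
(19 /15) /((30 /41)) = 1.73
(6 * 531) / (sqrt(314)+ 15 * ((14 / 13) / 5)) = -869778 / 25651+ 269217 * sqrt(314) / 25651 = 152.07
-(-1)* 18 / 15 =6 / 5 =1.20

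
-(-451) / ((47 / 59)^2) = 1569931 / 2209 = 710.70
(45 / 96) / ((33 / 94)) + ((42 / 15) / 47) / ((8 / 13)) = 59229 / 41360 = 1.43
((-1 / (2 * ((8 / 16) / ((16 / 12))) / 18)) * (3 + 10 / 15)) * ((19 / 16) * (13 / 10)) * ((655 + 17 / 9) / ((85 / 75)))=-4015726 / 51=-78739.73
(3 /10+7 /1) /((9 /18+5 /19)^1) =1387 /145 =9.57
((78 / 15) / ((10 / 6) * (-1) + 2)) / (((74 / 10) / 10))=780 / 37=21.08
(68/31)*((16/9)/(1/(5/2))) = 9.75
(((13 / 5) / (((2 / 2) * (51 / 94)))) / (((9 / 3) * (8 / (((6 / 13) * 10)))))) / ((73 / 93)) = 1457 / 1241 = 1.17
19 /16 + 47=771 /16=48.19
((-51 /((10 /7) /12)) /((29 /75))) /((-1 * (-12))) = -5355 /58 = -92.33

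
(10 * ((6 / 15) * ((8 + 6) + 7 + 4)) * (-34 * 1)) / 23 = -3400 / 23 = -147.83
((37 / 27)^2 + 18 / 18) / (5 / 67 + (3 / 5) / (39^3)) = 772058755 / 20022876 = 38.56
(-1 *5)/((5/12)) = -12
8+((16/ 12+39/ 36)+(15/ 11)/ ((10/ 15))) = 1645/ 132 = 12.46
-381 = -381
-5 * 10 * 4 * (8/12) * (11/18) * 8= -17600/27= -651.85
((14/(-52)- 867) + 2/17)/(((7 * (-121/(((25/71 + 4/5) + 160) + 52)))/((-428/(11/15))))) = -1692690779358/13290277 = -127363.09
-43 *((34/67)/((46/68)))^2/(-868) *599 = 16.70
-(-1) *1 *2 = 2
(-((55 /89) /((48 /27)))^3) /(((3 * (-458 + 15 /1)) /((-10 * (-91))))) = 18395251875 /639592994816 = 0.03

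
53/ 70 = 0.76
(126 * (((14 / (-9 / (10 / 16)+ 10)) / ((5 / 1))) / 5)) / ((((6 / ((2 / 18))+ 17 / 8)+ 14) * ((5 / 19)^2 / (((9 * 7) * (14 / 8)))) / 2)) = -187220376 / 257125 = -728.13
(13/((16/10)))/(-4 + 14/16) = -13/5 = -2.60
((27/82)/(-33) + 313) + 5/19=5368533/17138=313.25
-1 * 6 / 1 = -6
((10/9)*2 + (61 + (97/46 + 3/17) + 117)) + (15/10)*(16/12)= 1298563/7038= 184.51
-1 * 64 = -64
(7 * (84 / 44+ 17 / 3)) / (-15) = -350 / 99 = -3.54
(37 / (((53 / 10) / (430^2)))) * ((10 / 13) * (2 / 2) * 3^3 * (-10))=-184715100000 / 689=-268091582.00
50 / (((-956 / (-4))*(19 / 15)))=750 / 4541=0.17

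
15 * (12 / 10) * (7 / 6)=21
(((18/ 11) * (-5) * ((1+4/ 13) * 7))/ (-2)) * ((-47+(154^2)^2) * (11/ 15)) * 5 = 1003970767065/ 13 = 77228520543.46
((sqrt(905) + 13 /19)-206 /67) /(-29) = 3043 /36917-sqrt(905) /29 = -0.95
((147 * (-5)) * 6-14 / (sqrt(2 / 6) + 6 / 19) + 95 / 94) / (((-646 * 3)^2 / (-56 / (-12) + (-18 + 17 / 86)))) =0.02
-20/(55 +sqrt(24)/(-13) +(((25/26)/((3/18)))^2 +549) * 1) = -72805876/2319900269 - 17576 * sqrt(6)/2319900269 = -0.03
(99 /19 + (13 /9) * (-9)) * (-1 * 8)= 1184 /19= 62.32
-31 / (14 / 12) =-186 / 7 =-26.57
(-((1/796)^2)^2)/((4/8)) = -1/200734617728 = -0.00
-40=-40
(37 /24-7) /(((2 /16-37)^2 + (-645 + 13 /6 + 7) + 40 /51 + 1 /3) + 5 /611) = -10885576 /1445986313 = -0.01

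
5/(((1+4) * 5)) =1/5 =0.20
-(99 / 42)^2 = -1089 / 196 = -5.56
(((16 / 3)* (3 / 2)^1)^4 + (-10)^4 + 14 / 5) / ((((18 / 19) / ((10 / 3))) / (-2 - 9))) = -4911082 / 9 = -545675.78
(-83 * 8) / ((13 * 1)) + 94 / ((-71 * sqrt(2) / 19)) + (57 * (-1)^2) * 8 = 5264 / 13 - 893 * sqrt(2) / 71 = 387.14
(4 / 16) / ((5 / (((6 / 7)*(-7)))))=-3 / 10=-0.30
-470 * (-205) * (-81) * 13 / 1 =-101456550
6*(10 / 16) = 15 / 4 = 3.75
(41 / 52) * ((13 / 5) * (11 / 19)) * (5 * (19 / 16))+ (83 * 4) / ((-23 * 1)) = -10875 / 1472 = -7.39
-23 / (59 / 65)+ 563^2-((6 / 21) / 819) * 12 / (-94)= 1679548799528 / 5299203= 316943.66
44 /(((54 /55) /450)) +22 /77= 423506 /21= 20166.95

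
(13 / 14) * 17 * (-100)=-11050 / 7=-1578.57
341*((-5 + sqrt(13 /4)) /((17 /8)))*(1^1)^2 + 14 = -13402 /17 + 1364*sqrt(13) /17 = -499.06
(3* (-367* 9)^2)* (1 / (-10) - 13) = -4287554937 / 10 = -428755493.70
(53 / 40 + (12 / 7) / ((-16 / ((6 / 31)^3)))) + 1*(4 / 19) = 243239559 / 158488120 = 1.53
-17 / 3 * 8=-136 / 3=-45.33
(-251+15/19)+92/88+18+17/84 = -4054781/17556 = -230.96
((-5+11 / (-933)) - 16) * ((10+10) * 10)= -3920800 / 933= -4202.36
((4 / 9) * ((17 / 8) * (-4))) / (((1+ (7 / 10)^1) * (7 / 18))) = -40 / 7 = -5.71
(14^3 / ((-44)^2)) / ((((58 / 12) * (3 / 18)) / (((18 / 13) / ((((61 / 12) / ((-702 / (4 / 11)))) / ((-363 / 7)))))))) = 84873096 / 1769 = 47978.01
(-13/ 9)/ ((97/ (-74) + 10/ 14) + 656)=-6734/ 3055491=-0.00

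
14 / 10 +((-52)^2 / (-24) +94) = -259 / 15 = -17.27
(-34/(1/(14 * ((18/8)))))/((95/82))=-87822/95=-924.44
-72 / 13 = -5.54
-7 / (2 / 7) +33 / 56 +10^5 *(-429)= -2402401339 / 56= -42900023.91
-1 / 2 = -0.50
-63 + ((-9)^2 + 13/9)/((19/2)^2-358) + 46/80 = -3455329/55080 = -62.73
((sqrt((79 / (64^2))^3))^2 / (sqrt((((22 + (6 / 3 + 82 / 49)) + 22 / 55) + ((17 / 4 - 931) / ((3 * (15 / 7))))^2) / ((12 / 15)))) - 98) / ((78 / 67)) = -3283 / 39 + 693705873 * sqrt(165177868445) / 7378108847140359897088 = -84.18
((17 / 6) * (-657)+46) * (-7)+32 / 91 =2313011 / 182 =12708.85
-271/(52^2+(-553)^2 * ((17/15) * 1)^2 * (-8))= 60975/706422008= 0.00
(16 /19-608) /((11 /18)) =-993.53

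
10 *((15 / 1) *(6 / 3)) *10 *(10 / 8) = 3750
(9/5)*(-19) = -171/5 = -34.20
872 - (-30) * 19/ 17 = 15394/ 17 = 905.53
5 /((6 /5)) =25 /6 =4.17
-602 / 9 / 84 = -43 / 54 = -0.80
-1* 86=-86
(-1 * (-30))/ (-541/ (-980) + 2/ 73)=2146200/ 41453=51.77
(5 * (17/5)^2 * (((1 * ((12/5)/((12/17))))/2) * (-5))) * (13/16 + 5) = -456909/160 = -2855.68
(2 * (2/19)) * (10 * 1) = 40/19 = 2.11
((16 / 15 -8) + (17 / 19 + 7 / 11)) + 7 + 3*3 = 33224 / 3135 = 10.60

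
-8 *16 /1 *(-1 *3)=384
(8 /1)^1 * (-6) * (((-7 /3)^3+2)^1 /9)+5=5029 /81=62.09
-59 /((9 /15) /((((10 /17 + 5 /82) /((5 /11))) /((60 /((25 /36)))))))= -2936725 /1806624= -1.63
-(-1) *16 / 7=16 / 7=2.29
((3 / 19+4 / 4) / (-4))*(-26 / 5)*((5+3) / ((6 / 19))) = 572 / 15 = 38.13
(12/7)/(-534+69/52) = -208/64631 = -0.00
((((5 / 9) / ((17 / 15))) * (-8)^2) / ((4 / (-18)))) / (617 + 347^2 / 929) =-1114800 / 5895617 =-0.19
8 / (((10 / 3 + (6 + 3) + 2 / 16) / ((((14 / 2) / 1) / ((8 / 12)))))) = 2016 / 299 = 6.74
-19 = -19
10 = 10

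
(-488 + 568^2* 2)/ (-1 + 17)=80595/ 2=40297.50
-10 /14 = -5 /7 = -0.71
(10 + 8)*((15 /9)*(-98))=-2940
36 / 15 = 12 / 5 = 2.40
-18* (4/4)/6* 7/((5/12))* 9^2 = -20412/5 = -4082.40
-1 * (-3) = 3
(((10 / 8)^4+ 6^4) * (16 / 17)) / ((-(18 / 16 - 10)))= 19553 / 142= 137.70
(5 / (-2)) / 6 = -5 / 12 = -0.42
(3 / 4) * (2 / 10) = 3 / 20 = 0.15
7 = 7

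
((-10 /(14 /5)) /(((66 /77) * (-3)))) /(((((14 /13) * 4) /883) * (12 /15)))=1434875 /4032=355.87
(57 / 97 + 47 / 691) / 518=3139 / 2479999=0.00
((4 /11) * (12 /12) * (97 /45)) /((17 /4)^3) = 24832 /2431935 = 0.01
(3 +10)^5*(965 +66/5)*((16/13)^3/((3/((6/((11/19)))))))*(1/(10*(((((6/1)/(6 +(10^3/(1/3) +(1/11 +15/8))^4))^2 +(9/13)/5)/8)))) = 158686024796793035563854855029802166024634998780449161216/11741203737711418080121998458870654511472309455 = 13515311406.03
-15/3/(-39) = 5/39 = 0.13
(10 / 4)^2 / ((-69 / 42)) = -175 / 46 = -3.80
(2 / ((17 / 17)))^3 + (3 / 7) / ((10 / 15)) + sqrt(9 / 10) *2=3 *sqrt(10) / 5 + 121 / 14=10.54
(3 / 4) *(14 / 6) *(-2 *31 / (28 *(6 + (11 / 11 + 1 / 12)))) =-93 / 170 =-0.55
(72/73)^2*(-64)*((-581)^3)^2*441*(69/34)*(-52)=111446939793192762844965.10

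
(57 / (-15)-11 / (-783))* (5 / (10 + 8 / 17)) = -1.81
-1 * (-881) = 881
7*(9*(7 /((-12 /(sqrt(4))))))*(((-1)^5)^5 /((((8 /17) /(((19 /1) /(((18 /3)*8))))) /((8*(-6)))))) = -47481 /16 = -2967.56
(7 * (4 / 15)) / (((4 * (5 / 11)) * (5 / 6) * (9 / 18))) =308 / 125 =2.46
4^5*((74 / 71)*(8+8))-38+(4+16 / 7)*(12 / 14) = 59294926 / 3479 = 17043.67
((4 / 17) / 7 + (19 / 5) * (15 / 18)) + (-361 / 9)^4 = 4042093001053 / 1561518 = 2588566.38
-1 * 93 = -93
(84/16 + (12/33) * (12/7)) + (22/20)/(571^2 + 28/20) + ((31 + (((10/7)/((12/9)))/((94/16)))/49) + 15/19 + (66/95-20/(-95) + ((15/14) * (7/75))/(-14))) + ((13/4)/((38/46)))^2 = 112798429123940921/2087209036521840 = 54.04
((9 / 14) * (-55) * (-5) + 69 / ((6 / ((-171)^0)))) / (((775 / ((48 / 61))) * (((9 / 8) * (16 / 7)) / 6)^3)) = 2.43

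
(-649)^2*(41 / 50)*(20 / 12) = 17269241 / 30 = 575641.37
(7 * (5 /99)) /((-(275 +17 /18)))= -70 /54637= -0.00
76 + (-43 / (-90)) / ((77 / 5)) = 105379 / 1386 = 76.03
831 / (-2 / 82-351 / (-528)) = 5996496 / 4621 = 1297.66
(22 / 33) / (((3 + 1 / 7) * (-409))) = -7 / 13497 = -0.00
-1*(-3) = 3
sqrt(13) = 3.61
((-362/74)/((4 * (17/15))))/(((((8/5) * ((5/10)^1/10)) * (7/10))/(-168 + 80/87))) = 411096250/127687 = 3219.56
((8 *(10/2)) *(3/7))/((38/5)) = 300/133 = 2.26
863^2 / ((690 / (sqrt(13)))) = 744769 * sqrt(13) / 690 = 3891.74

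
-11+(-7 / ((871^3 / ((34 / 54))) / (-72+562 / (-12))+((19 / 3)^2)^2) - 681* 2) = -11902711545502066 / 8669127132101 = -1373.00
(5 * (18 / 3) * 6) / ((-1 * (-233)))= 180 / 233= 0.77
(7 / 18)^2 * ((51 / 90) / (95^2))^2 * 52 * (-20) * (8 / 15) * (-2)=2945488 / 4453312921875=0.00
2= 2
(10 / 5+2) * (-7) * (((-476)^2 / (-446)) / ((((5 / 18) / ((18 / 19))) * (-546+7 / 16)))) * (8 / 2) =-355.69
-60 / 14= -30 / 7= -4.29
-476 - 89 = -565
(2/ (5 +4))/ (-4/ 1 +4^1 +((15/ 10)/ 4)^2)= 1.58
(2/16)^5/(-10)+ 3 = 3.00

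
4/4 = 1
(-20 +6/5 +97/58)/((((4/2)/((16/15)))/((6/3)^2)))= -79472/2175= -36.54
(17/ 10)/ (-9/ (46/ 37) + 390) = 391/ 88035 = 0.00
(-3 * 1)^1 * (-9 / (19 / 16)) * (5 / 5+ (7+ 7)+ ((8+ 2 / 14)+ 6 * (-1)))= 389.77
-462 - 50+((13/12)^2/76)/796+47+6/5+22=-19243534771/43557120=-441.80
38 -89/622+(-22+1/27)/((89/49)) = 38509987/1494666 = 25.76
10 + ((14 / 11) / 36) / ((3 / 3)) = 1987 / 198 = 10.04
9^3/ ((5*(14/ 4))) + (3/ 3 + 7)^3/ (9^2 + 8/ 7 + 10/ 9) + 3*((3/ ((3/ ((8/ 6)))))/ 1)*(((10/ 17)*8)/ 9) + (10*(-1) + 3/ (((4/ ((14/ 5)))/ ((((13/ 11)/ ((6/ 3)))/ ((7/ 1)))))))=9905344369/ 247165380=40.08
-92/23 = -4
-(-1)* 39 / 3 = 13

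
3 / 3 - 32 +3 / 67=-2074 / 67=-30.96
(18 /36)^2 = 1 /4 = 0.25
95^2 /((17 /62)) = 559550 /17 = 32914.71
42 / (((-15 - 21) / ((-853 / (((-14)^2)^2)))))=853 / 32928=0.03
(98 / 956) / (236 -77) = 49 / 76002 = 0.00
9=9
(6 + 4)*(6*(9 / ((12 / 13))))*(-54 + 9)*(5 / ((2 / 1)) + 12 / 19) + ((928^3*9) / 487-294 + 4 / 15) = 4076821269449 / 277590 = 14686484.63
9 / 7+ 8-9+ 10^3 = 7002 / 7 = 1000.29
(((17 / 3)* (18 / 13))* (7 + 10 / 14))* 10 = 55080 / 91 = 605.27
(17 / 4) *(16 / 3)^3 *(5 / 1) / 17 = 189.63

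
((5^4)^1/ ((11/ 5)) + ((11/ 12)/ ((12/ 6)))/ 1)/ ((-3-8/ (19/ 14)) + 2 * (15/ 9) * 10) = 1427299/ 122584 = 11.64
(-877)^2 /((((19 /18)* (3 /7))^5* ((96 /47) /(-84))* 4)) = -1033454970431541 /2476099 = -417372233.68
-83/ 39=-2.13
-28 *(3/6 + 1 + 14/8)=-91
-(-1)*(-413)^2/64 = 170569/64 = 2665.14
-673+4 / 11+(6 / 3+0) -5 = -7432 / 11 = -675.64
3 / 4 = 0.75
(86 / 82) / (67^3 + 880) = 43 / 12367363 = 0.00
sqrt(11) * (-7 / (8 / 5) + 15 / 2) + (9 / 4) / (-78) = -3 / 104 + 25 * sqrt(11) / 8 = 10.34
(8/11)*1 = 8/11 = 0.73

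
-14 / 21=-2 / 3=-0.67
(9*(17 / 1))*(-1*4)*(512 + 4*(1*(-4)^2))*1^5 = -352512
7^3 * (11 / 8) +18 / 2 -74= 3253 / 8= 406.62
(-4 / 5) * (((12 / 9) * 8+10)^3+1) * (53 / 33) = -10106252 / 891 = -11342.59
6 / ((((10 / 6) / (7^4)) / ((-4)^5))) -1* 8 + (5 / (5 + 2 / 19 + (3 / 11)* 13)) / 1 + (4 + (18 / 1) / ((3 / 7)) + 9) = -80013029351 / 9040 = -8850998.82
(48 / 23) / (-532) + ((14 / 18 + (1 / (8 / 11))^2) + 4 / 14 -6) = -5373709 / 1761984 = -3.05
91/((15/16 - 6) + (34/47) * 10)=68432/1633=41.91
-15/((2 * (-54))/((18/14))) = 5/28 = 0.18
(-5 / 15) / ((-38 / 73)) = 0.64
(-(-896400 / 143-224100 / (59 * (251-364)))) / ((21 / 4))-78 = 7405123974 / 6673667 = 1109.60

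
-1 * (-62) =62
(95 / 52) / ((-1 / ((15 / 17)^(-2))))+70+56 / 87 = 4634641 / 67860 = 68.30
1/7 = 0.14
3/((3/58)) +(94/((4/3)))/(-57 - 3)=2273/40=56.82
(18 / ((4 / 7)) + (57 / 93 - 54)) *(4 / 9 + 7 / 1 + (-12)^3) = 21013145 / 558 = 37657.97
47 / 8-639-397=-8241 / 8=-1030.12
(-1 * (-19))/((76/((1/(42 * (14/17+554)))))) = 17/1584576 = 0.00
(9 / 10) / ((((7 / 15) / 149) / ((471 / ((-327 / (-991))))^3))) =15151999706780493069 / 18130406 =835723133104.71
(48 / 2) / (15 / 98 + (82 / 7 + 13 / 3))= 7056 / 4763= 1.48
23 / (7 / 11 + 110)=253 / 1217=0.21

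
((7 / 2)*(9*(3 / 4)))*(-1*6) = -567 / 4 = -141.75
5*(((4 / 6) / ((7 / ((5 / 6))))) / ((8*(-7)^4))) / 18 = 25 / 21781872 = 0.00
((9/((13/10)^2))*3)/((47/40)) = 108000/7943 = 13.60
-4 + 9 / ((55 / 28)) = 32 / 55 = 0.58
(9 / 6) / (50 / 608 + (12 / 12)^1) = 1.39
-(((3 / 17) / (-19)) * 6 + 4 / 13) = -1058 / 4199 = -0.25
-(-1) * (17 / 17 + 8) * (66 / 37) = 594 / 37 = 16.05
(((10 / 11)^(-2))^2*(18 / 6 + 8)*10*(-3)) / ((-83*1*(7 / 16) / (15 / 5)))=2898918 / 72625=39.92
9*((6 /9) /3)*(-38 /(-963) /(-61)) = -76 /58743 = -0.00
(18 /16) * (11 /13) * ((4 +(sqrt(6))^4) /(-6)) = -165 /26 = -6.35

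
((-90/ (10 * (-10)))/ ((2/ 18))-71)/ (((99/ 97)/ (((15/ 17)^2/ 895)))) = -3589/ 66946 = -0.05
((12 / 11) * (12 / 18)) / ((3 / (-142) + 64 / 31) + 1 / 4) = 70432 / 222101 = 0.32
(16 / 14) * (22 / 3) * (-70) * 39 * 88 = -2013440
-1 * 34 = -34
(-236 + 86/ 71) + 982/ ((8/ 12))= 87913/ 71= 1238.21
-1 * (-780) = 780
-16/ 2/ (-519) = 8/ 519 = 0.02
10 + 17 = 27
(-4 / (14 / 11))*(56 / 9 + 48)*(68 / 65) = -730048 / 4095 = -178.28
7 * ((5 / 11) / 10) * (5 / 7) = 5 / 22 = 0.23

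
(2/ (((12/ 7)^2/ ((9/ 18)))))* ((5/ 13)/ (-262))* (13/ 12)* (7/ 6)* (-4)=1715/ 679104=0.00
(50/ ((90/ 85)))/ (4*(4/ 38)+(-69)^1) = -8075/ 11727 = -0.69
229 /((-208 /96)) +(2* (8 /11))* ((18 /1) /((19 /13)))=-238494 /2717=-87.78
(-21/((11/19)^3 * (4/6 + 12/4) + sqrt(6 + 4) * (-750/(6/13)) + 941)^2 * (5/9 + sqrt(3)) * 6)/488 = -154131421076489143448795529 * sqrt(3)/14243934909970228889800749280256552 - 8641915864212255776321625 * sqrt(30)/7121967454985114444900374640128276 - 85628567264716190804886405/14243934909970228889800749280256552 - 4801064369006808764623125 * sqrt(10)/7121967454985114444900374640128276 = -0.00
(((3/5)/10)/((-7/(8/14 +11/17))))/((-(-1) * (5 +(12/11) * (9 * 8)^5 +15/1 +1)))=-0.00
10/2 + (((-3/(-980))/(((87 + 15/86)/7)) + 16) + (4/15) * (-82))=-50521/58310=-0.87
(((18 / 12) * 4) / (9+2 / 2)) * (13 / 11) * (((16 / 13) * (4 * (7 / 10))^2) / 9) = 3136 / 4125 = 0.76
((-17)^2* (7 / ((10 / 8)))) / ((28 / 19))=1098.20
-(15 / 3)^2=-25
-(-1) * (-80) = -80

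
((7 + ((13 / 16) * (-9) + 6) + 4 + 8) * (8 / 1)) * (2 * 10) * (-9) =-25470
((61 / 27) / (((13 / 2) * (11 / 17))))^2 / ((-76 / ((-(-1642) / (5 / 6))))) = -7.48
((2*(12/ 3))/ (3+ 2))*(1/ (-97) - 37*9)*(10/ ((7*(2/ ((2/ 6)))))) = -258416/ 2037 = -126.86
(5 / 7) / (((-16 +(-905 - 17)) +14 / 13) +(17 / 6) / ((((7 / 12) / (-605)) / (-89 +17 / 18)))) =117 / 42231017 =0.00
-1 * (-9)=9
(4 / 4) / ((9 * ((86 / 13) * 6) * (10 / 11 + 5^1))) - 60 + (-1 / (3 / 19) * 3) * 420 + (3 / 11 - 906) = -2284917539 / 255420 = -8945.73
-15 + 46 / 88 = -637 / 44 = -14.48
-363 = -363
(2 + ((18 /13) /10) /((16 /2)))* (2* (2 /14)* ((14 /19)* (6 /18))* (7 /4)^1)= 7343 /29640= 0.25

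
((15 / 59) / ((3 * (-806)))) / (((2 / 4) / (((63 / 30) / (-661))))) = 21 / 31433194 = 0.00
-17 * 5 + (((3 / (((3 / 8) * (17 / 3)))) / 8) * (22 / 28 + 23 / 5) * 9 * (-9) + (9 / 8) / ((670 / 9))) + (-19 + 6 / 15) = -115174081 / 637840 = -180.57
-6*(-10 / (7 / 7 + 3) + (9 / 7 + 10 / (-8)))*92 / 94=4761 / 329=14.47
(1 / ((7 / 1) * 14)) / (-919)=-1 / 90062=-0.00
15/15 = 1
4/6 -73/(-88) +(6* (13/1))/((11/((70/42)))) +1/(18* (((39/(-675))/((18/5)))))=33815/3432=9.85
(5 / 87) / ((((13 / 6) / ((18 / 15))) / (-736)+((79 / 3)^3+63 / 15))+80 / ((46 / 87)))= 662400 / 212260765837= 0.00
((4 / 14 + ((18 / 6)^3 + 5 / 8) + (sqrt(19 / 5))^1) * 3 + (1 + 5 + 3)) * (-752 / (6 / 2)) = -162714 / 7 - 752 * sqrt(95) / 5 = -24710.78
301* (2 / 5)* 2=1204 / 5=240.80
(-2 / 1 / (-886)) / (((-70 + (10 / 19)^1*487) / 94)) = 893 / 784110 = 0.00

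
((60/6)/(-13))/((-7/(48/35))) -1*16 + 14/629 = -15.83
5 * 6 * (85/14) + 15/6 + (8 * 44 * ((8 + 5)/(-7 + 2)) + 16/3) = -152297/210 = -725.22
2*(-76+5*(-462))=-4772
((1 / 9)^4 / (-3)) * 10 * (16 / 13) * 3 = -160 / 85293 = -0.00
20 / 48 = 5 / 12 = 0.42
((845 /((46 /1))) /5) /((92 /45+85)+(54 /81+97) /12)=5070 /131353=0.04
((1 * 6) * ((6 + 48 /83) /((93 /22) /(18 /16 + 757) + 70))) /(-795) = -7285278 /10272593189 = -0.00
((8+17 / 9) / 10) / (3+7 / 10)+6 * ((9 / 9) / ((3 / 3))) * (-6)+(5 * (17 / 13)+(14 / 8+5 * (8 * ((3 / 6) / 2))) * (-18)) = -2083931 / 8658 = -240.69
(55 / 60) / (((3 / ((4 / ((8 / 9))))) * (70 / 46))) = 253 / 280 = 0.90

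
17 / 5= 3.40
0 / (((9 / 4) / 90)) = 0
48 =48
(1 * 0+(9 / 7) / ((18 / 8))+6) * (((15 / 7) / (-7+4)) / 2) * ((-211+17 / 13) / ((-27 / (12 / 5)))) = -250792 / 5733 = -43.75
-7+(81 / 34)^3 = 256313 / 39304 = 6.52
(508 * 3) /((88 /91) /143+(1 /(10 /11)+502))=18028920 /5951753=3.03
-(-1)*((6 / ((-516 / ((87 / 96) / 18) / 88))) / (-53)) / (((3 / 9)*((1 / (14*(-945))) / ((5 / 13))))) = -3516975 / 237016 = -14.84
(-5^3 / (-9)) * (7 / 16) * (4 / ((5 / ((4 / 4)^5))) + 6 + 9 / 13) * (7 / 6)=596575 / 11232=53.11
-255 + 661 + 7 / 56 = 3249 / 8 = 406.12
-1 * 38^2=-1444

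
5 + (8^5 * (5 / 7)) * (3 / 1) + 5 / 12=5898695 / 84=70222.56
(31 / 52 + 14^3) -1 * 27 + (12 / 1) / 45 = 2119933 / 780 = 2717.86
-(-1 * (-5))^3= -125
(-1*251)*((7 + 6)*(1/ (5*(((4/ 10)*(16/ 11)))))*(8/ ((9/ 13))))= -466609/ 36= -12961.36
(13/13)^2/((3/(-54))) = -18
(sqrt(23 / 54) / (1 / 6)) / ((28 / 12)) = sqrt(138) / 7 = 1.68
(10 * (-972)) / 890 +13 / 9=-7591 / 801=-9.48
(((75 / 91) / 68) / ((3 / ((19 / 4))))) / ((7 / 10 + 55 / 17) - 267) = -2375 / 32556888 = -0.00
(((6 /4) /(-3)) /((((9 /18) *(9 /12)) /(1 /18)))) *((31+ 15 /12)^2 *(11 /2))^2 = -1241024763 /512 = -2423876.49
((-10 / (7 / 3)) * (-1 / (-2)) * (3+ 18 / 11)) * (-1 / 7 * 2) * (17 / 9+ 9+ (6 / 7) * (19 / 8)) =36.69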